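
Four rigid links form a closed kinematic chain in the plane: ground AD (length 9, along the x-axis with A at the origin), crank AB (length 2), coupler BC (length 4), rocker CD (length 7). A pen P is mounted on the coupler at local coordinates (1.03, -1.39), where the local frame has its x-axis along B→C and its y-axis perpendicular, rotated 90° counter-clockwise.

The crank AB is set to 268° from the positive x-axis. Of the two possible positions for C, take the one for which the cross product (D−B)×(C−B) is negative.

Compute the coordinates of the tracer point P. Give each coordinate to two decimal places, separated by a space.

0.07 -3.72

A=(0,0), D=(9.00,0)
B = A + 2.00·(cos268°, sin268°) = (-0.0698, -1.9988)
|BD| = 9.2874
circle(B,4.00) ∩ circle(D,7.00): a=2.8671, h=2.7892
  candidates: C₊=(2.1299,1.3421) cross=25.904; C₋=(3.3304,-4.1056) cross=-25.904
  mode - wants cross < 0 → take C=(3.3304,-4.1056) (cross=-25.904)
ex = (C−B)/|BC| = (0.8501,-0.5267); ey = (0.5267,0.8501)
P = B + 1.03·ex + -1.39·ey = (0.0736,-3.7229)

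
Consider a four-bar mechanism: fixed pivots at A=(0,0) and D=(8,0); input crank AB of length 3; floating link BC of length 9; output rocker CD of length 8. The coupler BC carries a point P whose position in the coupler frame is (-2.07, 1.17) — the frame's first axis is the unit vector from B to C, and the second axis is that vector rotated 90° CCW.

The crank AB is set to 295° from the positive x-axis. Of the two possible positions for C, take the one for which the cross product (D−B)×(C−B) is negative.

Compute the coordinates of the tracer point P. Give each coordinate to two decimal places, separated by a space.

0.27 -0.56

A=(0,0), D=(8.00,0)
B = A + 3.00·(cos295°, sin295°) = (1.2679, -2.7189)
|BD| = 7.2605
circle(B,9.00) ∩ circle(D,8.00): a=4.8010, h=7.6125
  candidates: C₊=(2.8687,6.1376) cross=55.271; C₋=(8.5702,-7.9797) cross=-55.271
  mode - wants cross < 0 → take C=(8.5702,-7.9797) (cross=-55.271)
ex = (C−B)/|BC| = (0.8114,-0.5845); ey = (0.5845,0.8114)
P = B + -2.07·ex + 1.17·ey = (0.2722,-0.5596)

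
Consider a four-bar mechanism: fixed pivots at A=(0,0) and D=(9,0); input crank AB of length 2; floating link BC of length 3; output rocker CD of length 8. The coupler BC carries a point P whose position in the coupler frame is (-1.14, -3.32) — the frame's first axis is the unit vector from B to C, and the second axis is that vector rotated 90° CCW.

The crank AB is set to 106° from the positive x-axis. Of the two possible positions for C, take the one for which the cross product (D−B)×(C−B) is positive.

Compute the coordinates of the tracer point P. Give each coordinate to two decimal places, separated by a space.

0.45 -1.44

A=(0,0), D=(9.00,0)
B = A + 2.00·(cos106°, sin106°) = (-0.5513, 1.9225)
|BD| = 9.7428
circle(B,3.00) ∩ circle(D,8.00): a=2.0488, h=2.1914
  candidates: C₊=(1.8897,3.6666) cross=21.351; C₋=(1.0249,-0.6301) cross=-21.351
  mode + wants cross > 0 → take C=(1.8897,3.6666) (cross=21.351)
ex = (C−B)/|BC| = (0.8137,0.5813); ey = (-0.5813,0.8137)
P = B + -1.14·ex + -3.32·ey = (0.4512,-1.4416)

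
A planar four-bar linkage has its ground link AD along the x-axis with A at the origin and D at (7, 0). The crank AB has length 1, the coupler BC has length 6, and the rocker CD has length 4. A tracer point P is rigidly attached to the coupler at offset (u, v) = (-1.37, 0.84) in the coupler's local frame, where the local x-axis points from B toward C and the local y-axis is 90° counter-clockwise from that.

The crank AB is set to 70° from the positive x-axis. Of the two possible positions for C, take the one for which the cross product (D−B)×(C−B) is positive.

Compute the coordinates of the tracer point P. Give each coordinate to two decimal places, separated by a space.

A=(0,0), D=(7.00,0)
B = A + 1.00·(cos70°, sin70°) = (0.3420, 0.9397)
|BD| = 6.7240
circle(B,6.00) ∩ circle(D,4.00): a=4.8492, h=3.5334
  candidates: C₊=(5.6374,3.7608) cross=23.759; C₋=(4.6498,-3.2368) cross=-23.759
  mode + wants cross > 0 → take C=(5.6374,3.7608) (cross=23.759)
ex = (C−B)/|BC| = (0.8826,0.4702); ey = (-0.4702,0.8826)
P = B + -1.37·ex + 0.84·ey = (-1.2621,1.0369)

-1.26 1.04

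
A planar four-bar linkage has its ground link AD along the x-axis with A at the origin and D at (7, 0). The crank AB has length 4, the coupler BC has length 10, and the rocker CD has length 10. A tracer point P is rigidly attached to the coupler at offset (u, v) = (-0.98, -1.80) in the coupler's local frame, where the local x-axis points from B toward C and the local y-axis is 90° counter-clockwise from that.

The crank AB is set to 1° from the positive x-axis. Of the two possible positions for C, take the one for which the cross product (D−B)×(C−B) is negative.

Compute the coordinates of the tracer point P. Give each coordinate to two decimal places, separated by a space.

2.09 0.81

A=(0,0), D=(7.00,0)
B = A + 4.00·(cos1°, sin1°) = (3.9994, 0.0698)
|BD| = 3.0014
circle(B,10.00) ∩ circle(D,10.00): a=1.5007, h=9.8868
  candidates: C₊=(5.7296,9.9190) cross=29.674; C₋=(5.2697,-9.8492) cross=-29.674
  mode - wants cross < 0 → take C=(5.2697,-9.8492) (cross=-29.674)
ex = (C−B)/|BC| = (0.1270,-0.9919); ey = (0.9919,0.1270)
P = B + -0.98·ex + -1.80·ey = (2.0895,0.8132)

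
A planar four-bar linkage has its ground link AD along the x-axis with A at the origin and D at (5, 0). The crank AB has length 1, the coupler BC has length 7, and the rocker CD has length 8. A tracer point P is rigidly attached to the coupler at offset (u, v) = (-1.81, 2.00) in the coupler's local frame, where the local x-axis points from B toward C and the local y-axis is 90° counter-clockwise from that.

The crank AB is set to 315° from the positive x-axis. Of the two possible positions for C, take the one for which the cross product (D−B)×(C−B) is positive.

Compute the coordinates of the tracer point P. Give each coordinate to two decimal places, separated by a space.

-1.10 -2.71

A=(0,0), D=(5.00,0)
B = A + 1.00·(cos315°, sin315°) = (0.7071, -0.7071)
|BD| = 4.3507
circle(B,7.00) ∩ circle(D,8.00): a=0.4515, h=6.9854
  candidates: C₊=(0.0173,6.2588) cross=30.392; C₋=(2.2879,-7.5263) cross=-30.392
  mode + wants cross > 0 → take C=(0.0173,6.2588) (cross=30.392)
ex = (C−B)/|BC| = (-0.0985,0.9951); ey = (-0.9951,-0.0985)
P = B + -1.81·ex + 2.00·ey = (-1.1048,-2.7054)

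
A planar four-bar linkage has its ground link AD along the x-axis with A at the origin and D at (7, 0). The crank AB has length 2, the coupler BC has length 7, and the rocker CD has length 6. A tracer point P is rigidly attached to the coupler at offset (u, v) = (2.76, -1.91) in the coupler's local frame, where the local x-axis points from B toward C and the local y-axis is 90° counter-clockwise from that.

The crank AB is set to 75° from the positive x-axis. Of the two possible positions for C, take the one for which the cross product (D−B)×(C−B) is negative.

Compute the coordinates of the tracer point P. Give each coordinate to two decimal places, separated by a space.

A=(0,0), D=(7.00,0)
B = A + 2.00·(cos75°, sin75°) = (0.5176, 1.9319)
|BD| = 6.7641
circle(B,7.00) ∩ circle(D,6.00): a=4.3430, h=5.4898
  candidates: C₊=(6.2477,5.9526) cross=37.134; C₋=(3.1118,-4.5697) cross=-37.134
  mode - wants cross < 0 → take C=(3.1118,-4.5697) (cross=-37.134)
ex = (C−B)/|BC| = (0.3706,-0.9288); ey = (0.9288,0.3706)
P = B + 2.76·ex + -1.91·ey = (-0.2335,-1.3395)

-0.23 -1.34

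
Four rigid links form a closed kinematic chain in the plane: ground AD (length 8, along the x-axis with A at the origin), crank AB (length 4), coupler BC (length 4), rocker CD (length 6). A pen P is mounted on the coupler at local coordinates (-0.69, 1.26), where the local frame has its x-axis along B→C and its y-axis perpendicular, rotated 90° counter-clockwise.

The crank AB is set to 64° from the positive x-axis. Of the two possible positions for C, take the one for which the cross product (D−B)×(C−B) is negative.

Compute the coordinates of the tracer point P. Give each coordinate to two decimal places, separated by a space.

A=(0,0), D=(8.00,0)
B = A + 4.00·(cos64°, sin64°) = (1.7535, 3.5952)
|BD| = 7.2072
circle(B,4.00) ∩ circle(D,6.00): a=2.2161, h=3.3300
  candidates: C₊=(5.3353,5.3758) cross=24.000; C₋=(2.0131,-0.3964) cross=-24.000
  mode - wants cross < 0 → take C=(2.0131,-0.3964) (cross=-24.000)
ex = (C−B)/|BC| = (0.0649,-0.9979); ey = (0.9979,0.0649)
P = B + -0.69·ex + 1.26·ey = (2.9660,4.3655)

2.97 4.37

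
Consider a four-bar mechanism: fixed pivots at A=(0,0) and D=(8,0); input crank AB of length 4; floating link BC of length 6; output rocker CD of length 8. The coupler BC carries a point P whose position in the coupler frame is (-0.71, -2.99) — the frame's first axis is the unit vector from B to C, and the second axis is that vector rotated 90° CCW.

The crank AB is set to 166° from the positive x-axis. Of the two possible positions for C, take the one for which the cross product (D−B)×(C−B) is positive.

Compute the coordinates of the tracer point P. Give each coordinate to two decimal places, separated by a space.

-2.88 -1.94

A=(0,0), D=(8.00,0)
B = A + 4.00·(cos166°, sin166°) = (-3.8812, 0.9677)
|BD| = 11.9205
circle(B,6.00) ∩ circle(D,8.00): a=4.7858, h=3.6188
  candidates: C₊=(1.1826,4.1861) cross=43.138; C₋=(0.5951,-3.0277) cross=-43.138
  mode + wants cross > 0 → take C=(1.1826,4.1861) (cross=43.138)
ex = (C−B)/|BC| = (0.8440,0.5364); ey = (-0.5364,0.8440)
P = B + -0.71·ex + -2.99·ey = (-2.8766,-1.9366)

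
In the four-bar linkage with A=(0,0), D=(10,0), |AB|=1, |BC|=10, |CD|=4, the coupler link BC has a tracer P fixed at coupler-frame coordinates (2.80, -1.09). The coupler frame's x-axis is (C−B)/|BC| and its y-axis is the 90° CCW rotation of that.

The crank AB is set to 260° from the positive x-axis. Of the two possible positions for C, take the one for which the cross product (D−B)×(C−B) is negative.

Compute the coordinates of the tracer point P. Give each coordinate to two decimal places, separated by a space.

A=(0,0), D=(10.00,0)
B = A + 1.00·(cos260°, sin260°) = (-0.1736, -0.9848)
|BD| = 10.2212
circle(B,10.00) ∩ circle(D,4.00): a=9.2197, h=3.8726
  candidates: C₊=(8.6300,3.7581) cross=39.583; C₋=(9.3763,-3.9511) cross=-39.583
  mode - wants cross < 0 → take C=(9.3763,-3.9511) (cross=-39.583)
ex = (C−B)/|BC| = (0.9550,-0.2966); ey = (0.2966,0.9550)
P = B + 2.80·ex + -1.09·ey = (2.1770,-2.8563)

2.18 -2.86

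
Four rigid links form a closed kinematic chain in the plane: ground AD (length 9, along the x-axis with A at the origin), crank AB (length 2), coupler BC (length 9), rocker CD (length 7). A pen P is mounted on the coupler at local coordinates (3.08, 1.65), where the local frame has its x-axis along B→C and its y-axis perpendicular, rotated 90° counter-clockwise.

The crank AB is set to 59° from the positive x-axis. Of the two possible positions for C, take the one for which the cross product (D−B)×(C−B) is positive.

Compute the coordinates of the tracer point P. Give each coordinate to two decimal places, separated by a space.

A=(0,0), D=(9.00,0)
B = A + 2.00·(cos59°, sin59°) = (1.0301, 1.7143)
|BD| = 8.1522
circle(B,9.00) ∩ circle(D,7.00): a=6.0388, h=6.6733
  candidates: C₊=(8.3371,6.9685) cross=54.402; C₋=(5.5305,-6.0797) cross=-54.402
  mode + wants cross > 0 → take C=(8.3371,6.9685) (cross=54.402)
ex = (C−B)/|BC| = (0.8119,0.5838); ey = (-0.5838,0.8119)
P = B + 3.08·ex + 1.65·ey = (2.5674,4.8521)

2.57 4.85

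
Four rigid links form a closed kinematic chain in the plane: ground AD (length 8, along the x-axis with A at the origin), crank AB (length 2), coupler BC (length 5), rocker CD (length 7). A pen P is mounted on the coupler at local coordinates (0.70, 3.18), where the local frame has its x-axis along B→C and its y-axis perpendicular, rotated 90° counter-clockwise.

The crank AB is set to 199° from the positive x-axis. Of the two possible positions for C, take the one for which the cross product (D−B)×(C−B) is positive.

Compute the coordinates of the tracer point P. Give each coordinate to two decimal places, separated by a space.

A=(0,0), D=(8.00,0)
B = A + 2.00·(cos199°, sin199°) = (-1.8910, -0.6511)
|BD| = 9.9124
circle(B,5.00) ∩ circle(D,7.00): a=3.7456, h=3.3121
  candidates: C₊=(1.6289,2.8999) cross=32.831; C₋=(2.0641,-3.7101) cross=-32.831
  mode + wants cross > 0 → take C=(1.6289,2.8999) (cross=32.831)
ex = (C−B)/|BC| = (0.7040,0.7102); ey = (-0.7102,0.7040)
P = B + 0.70·ex + 3.18·ey = (-3.6567,2.0847)

-3.66 2.08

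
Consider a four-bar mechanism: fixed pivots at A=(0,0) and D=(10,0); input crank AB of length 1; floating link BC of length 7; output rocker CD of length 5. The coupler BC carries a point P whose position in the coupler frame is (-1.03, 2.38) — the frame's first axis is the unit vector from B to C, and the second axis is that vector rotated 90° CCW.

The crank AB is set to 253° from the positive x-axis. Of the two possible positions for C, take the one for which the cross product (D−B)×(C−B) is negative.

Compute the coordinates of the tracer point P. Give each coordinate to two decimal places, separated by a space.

-0.45 1.63

A=(0,0), D=(10.00,0)
B = A + 1.00·(cos253°, sin253°) = (-0.2924, -0.9563)
|BD| = 10.3367
circle(B,7.00) ∩ circle(D,5.00): a=6.3293, h=2.9901
  candidates: C₊=(5.7331,2.6065) cross=30.907; C₋=(6.2864,-3.3480) cross=-30.907
  mode - wants cross < 0 → take C=(6.2864,-3.3480) (cross=-30.907)
ex = (C−B)/|BC| = (0.9398,-0.3417); ey = (0.3417,0.9398)
P = B + -1.03·ex + 2.38·ey = (-0.4472,1.6324)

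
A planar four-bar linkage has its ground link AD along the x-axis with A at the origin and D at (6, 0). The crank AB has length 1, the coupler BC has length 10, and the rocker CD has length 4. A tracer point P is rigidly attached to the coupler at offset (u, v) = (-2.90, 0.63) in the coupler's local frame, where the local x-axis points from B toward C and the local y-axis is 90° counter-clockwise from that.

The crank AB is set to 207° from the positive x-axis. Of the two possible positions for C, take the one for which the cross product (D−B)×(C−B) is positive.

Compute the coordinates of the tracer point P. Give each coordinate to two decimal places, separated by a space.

-3.82 -0.92

A=(0,0), D=(6.00,0)
B = A + 1.00·(cos207°, sin207°) = (-0.8910, -0.4540)
|BD| = 6.9059
circle(B,10.00) ∩ circle(D,4.00): a=9.5347, h=3.0149
  candidates: C₊=(8.4249,3.1812) cross=20.821; C₋=(8.8213,-2.8356) cross=-20.821
  mode + wants cross > 0 → take C=(8.4249,3.1812) (cross=20.821)
ex = (C−B)/|BC| = (0.9316,0.3635); ey = (-0.3635,0.9316)
P = B + -2.90·ex + 0.63·ey = (-3.8216,-0.9213)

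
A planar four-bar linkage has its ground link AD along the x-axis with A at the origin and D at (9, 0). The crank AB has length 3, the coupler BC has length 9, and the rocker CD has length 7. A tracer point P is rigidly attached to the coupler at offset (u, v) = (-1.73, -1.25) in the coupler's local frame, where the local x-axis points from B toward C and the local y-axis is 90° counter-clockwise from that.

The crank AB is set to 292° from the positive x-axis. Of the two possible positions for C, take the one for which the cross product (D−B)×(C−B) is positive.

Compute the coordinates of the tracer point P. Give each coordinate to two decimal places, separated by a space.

A=(0,0), D=(9.00,0)
B = A + 3.00·(cos292°, sin292°) = (1.1238, -2.7816)
|BD| = 8.3529
circle(B,9.00) ∩ circle(D,7.00): a=6.0920, h=6.6248
  candidates: C₊=(4.6620,5.4938) cross=55.336; C₋=(9.0742,-6.9996) cross=-55.336
  mode + wants cross > 0 → take C=(4.6620,5.4938) (cross=55.336)
ex = (C−B)/|BC| = (0.3931,0.9195); ey = (-0.9195,0.3931)
P = B + -1.73·ex + -1.25·ey = (1.5931,-4.8637)

1.59 -4.86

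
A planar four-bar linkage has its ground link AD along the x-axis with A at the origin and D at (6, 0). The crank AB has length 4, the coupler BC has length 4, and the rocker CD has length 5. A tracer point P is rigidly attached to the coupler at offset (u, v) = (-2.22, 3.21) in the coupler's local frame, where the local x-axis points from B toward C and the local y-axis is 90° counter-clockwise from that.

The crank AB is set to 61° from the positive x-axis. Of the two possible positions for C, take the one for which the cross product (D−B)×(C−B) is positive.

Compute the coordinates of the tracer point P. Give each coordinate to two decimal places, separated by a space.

-1.32 5.65

A=(0,0), D=(6.00,0)
B = A + 4.00·(cos61°, sin61°) = (1.9392, 3.4985)
|BD| = 5.3600
circle(B,4.00) ∩ circle(D,5.00): a=1.8404, h=3.5515
  candidates: C₊=(5.6516,4.9878) cross=19.036; C₋=(1.0155,-0.3934) cross=-19.036
  mode + wants cross > 0 → take C=(5.6516,4.9878) (cross=19.036)
ex = (C−B)/|BC| = (0.9281,0.3723); ey = (-0.3723,0.9281)
P = B + -2.22·ex + 3.21·ey = (-1.3164,5.6511)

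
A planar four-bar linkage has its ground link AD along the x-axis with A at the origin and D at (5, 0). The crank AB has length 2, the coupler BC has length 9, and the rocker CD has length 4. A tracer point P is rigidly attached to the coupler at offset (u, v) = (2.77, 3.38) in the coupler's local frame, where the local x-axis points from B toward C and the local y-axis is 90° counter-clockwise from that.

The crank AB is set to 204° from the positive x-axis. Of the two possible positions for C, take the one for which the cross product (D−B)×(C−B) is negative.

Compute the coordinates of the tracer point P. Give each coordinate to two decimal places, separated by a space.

1.86 1.54

A=(0,0), D=(5.00,0)
B = A + 2.00·(cos204°, sin204°) = (-1.8271, -0.8135)
|BD| = 6.8754
circle(B,9.00) ∩ circle(D,4.00): a=8.1647, h=3.7865
  candidates: C₊=(5.8323,3.9125) cross=26.034; C₋=(6.7283,-3.6074) cross=-26.034
  mode - wants cross < 0 → take C=(6.7283,-3.6074) (cross=-26.034)
ex = (C−B)/|BC| = (0.9506,-0.3104); ey = (0.3104,0.9506)
P = B + 2.77·ex + 3.38·ey = (1.8553,1.5396)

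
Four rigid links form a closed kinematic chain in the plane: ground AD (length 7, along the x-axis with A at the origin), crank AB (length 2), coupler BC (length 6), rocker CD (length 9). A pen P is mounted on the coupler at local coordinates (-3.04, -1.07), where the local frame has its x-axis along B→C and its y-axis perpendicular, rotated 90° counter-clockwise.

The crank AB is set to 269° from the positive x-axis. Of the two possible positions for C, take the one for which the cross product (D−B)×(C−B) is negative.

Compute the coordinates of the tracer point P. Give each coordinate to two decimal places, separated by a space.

-2.14 0.44

A=(0,0), D=(7.00,0)
B = A + 2.00·(cos269°, sin269°) = (-0.0349, -1.9997)
|BD| = 7.3136
circle(B,6.00) ∩ circle(D,9.00): a=0.5803, h=5.9719
  candidates: C₊=(-1.1095,3.9033) cross=43.676; C₋=(2.1562,-7.5853) cross=-43.676
  mode - wants cross < 0 → take C=(2.1562,-7.5853) (cross=-43.676)
ex = (C−B)/|BC| = (0.3652,-0.9309); ey = (0.9309,0.3652)
P = B + -3.04·ex + -1.07·ey = (-2.1411,0.4396)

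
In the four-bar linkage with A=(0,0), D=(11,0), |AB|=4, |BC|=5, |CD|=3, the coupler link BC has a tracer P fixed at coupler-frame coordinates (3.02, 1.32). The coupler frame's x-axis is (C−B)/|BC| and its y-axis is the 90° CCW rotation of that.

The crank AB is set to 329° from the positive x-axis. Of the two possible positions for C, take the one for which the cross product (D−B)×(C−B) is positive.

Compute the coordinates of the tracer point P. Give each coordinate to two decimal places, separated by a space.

5.66 0.37

A=(0,0), D=(11.00,0)
B = A + 4.00·(cos329°, sin329°) = (3.4287, -2.0602)
|BD| = 7.8466
circle(B,5.00) ∩ circle(D,3.00): a=4.9429, h=0.7538
  candidates: C₊=(8.0002,-0.0350) cross=5.915; C₋=(8.3960,-1.4897) cross=-5.915
  mode + wants cross > 0 → take C=(8.0002,-0.0350) (cross=5.915)
ex = (C−B)/|BC| = (0.9143,0.4050); ey = (-0.4050,0.9143)
P = B + 3.02·ex + 1.32·ey = (5.6552,0.3699)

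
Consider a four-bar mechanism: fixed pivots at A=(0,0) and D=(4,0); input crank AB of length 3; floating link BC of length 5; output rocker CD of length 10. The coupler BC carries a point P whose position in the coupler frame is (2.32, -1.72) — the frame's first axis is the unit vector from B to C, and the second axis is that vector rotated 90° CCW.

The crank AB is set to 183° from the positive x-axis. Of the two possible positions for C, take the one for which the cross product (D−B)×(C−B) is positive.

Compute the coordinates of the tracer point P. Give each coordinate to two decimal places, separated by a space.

-2.33 2.65

A=(0,0), D=(4.00,0)
B = A + 3.00·(cos183°, sin183°) = (-2.9959, -0.1570)
|BD| = 6.9977
circle(B,5.00) ∩ circle(D,10.00): a=-1.8601, h=4.6411
  candidates: C₊=(-4.9597,4.4412) cross=32.477; C₋=(-4.7514,-4.8387) cross=-32.477
  mode + wants cross > 0 → take C=(-4.9597,4.4412) (cross=32.477)
ex = (C−B)/|BC| = (-0.3928,0.9196); ey = (-0.9196,-0.3928)
P = B + 2.32·ex + -1.72·ey = (-2.3253,2.6521)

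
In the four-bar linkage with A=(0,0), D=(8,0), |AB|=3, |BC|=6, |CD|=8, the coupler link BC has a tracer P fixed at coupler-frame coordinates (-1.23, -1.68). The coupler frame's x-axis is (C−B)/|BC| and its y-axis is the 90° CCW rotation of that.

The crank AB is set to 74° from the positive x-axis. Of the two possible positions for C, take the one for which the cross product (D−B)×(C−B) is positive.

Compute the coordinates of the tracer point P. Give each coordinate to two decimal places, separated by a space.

1.25 0.85

A=(0,0), D=(8.00,0)
B = A + 3.00·(cos74°, sin74°) = (0.8269, 2.8838)
|BD| = 7.7311
circle(B,6.00) ∩ circle(D,8.00): a=2.0547, h=5.6372
  candidates: C₊=(4.8360,7.3477) cross=43.582; C₋=(0.6305,-3.1130) cross=-43.582
  mode + wants cross > 0 → take C=(4.8360,7.3477) (cross=43.582)
ex = (C−B)/|BC| = (0.6682,0.7440); ey = (-0.7440,0.6682)
P = B + -1.23·ex + -1.68·ey = (1.2549,0.8461)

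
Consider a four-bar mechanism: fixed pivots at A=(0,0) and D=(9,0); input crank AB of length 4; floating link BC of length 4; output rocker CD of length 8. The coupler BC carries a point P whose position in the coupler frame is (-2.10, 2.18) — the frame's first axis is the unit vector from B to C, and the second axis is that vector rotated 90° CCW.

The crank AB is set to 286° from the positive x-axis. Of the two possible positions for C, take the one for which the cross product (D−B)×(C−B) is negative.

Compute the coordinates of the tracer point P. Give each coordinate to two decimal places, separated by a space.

A=(0,0), D=(9.00,0)
B = A + 4.00·(cos286°, sin286°) = (1.1025, -3.8450)
|BD| = 8.7837
circle(B,4.00) ∩ circle(D,8.00): a=1.6595, h=3.6395
  candidates: C₊=(1.0015,0.1537) cross=31.968; C₋=(4.1878,-6.3908) cross=-31.968
  mode - wants cross < 0 → take C=(4.1878,-6.3908) (cross=-31.968)
ex = (C−B)/|BC| = (0.7713,-0.6365); ey = (0.6365,0.7713)
P = B + -2.10·ex + 2.18·ey = (0.8702,-0.8270)

0.87 -0.83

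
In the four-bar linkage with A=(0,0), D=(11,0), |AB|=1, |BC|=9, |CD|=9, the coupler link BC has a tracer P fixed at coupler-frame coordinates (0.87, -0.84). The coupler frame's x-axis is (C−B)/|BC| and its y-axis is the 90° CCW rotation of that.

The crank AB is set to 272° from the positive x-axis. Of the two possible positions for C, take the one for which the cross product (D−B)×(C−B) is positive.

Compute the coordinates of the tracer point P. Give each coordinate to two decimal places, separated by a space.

1.21 -0.72

A=(0,0), D=(11.00,0)
B = A + 1.00·(cos272°, sin272°) = (0.0349, -0.9994)
|BD| = 11.0105
circle(B,9.00) ∩ circle(D,9.00): a=5.5053, h=7.1198
  candidates: C₊=(4.8712,6.5907) cross=78.393; C₋=(6.1637,-7.5901) cross=-78.393
  mode + wants cross > 0 → take C=(4.8712,6.5907) (cross=78.393)
ex = (C−B)/|BC| = (0.5374,0.8433); ey = (-0.8433,0.5374)
P = B + 0.87·ex + -0.84·ey = (1.2108,-0.7171)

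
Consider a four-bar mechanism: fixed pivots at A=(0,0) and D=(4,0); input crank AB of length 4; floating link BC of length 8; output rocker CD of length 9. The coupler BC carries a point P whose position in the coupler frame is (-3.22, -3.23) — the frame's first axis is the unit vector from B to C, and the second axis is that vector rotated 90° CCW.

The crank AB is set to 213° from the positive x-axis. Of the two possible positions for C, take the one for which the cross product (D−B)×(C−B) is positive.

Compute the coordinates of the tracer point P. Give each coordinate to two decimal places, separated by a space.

A=(0,0), D=(4.00,0)
B = A + 4.00·(cos213°, sin213°) = (-3.3547, -2.1786)
|BD| = 7.6706
circle(B,8.00) ∩ circle(D,9.00): a=2.7271, h=7.5208
  candidates: C₊=(-2.8759,5.8071) cross=57.689; C₋=(1.3962,-8.6151) cross=-57.689
  mode + wants cross > 0 → take C=(-2.8759,5.8071) (cross=57.689)
ex = (C−B)/|BC| = (0.0599,0.9982); ey = (-0.9982,0.0599)
P = B + -3.22·ex + -3.23·ey = (-0.3232,-5.5861)

-0.32 -5.59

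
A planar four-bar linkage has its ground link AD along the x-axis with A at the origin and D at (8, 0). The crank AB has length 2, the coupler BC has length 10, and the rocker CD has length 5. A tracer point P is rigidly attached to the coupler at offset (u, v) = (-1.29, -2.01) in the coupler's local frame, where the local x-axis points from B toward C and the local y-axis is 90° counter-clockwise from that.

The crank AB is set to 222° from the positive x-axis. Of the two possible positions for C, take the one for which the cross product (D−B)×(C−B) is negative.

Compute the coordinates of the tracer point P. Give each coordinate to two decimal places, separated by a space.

-3.42 -2.74

A=(0,0), D=(8.00,0)
B = A + 2.00·(cos222°, sin222°) = (-1.4863, -1.3383)
|BD| = 9.5802
circle(B,10.00) ∩ circle(D,5.00): a=8.7044, h=4.9227
  candidates: C₊=(6.4451,4.7521) cross=47.161; C₋=(7.8204,-4.9968) cross=-47.161
  mode - wants cross < 0 → take C=(7.8204,-4.9968) (cross=-47.161)
ex = (C−B)/|BC| = (0.9307,-0.3659); ey = (0.3659,0.9307)
P = B + -1.29·ex + -2.01·ey = (-3.4222,-2.7370)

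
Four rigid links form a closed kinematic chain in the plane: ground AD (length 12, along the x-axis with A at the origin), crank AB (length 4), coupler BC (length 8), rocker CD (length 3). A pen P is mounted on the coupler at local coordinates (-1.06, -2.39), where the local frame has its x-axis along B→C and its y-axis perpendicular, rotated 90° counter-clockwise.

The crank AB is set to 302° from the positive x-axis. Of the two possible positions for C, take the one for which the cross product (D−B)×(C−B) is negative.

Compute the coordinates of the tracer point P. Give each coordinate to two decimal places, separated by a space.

A=(0,0), D=(12.00,0)
B = A + 4.00·(cos302°, sin302°) = (2.1197, -3.3922)
|BD| = 10.4464
circle(B,8.00) ∩ circle(D,3.00): a=7.8557, h=1.5127
  candidates: C₊=(9.0585,0.5894) cross=15.802; C₋=(10.0409,-2.2719) cross=-15.802
  mode - wants cross < 0 → take C=(10.0409,-2.2719) (cross=-15.802)
ex = (C−B)/|BC| = (0.9901,0.1400); ey = (-0.1400,0.9901)
P = B + -1.06·ex + -2.39·ey = (1.4048,-5.9071)

1.40 -5.91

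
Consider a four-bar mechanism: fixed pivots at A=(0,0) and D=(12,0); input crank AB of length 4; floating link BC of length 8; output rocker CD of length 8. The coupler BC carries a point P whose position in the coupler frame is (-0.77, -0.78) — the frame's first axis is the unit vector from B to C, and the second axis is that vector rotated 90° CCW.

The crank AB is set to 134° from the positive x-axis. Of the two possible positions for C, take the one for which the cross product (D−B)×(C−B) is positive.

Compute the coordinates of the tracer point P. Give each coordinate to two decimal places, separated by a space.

-3.42 1.99

A=(0,0), D=(12.00,0)
B = A + 4.00·(cos134°, sin134°) = (-2.7786, 2.8774)
|BD| = 15.0561
circle(B,8.00) ∩ circle(D,8.00): a=7.5281, h=2.7071
  candidates: C₊=(5.1280,4.0959) cross=40.758; C₋=(4.0933,-1.2185) cross=-40.758
  mode + wants cross > 0 → take C=(5.1280,4.0959) (cross=40.758)
ex = (C−B)/|BC| = (0.9883,0.1523); ey = (-0.1523,0.9883)
P = B + -0.77·ex + -0.78·ey = (-3.4208,1.9892)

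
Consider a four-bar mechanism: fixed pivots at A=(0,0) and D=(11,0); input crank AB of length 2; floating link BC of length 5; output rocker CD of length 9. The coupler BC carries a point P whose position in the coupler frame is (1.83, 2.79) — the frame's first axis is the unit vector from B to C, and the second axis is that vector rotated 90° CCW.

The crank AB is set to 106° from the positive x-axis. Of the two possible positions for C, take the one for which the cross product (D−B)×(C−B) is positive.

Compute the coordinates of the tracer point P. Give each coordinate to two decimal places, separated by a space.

A=(0,0), D=(11.00,0)
B = A + 2.00·(cos106°, sin106°) = (-0.5513, 1.9225)
|BD| = 11.7102
circle(B,5.00) ∩ circle(D,9.00): a=3.4640, h=3.6056
  candidates: C₊=(3.4577,4.9105) cross=42.223; C₋=(2.2738,-2.2029) cross=-42.223
  mode + wants cross > 0 → take C=(3.4577,4.9105) (cross=42.223)
ex = (C−B)/|BC| = (0.8018,0.5976); ey = (-0.5976,0.8018)
P = B + 1.83·ex + 2.79·ey = (-0.7513,5.2531)

-0.75 5.25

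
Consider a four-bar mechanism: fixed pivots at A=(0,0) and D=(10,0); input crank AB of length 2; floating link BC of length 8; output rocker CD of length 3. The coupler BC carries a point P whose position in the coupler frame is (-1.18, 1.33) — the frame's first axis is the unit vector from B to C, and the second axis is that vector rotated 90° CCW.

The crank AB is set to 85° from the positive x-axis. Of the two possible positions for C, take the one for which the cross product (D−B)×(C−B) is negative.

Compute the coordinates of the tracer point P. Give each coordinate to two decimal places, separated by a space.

A=(0,0), D=(10.00,0)
B = A + 2.00·(cos85°, sin85°) = (0.1743, 1.9924)
|BD| = 10.0257
circle(B,8.00) ∩ circle(D,3.00): a=7.7558, h=1.9616
  candidates: C₊=(8.1652,2.3735) cross=19.666; C₋=(7.3856,-1.4713) cross=-19.666
  mode - wants cross < 0 → take C=(7.3856,-1.4713) (cross=-19.666)
ex = (C−B)/|BC| = (0.9014,-0.4330); ey = (0.4330,0.9014)
P = B + -1.18·ex + 1.33·ey = (-0.3135,3.7022)

-0.31 3.70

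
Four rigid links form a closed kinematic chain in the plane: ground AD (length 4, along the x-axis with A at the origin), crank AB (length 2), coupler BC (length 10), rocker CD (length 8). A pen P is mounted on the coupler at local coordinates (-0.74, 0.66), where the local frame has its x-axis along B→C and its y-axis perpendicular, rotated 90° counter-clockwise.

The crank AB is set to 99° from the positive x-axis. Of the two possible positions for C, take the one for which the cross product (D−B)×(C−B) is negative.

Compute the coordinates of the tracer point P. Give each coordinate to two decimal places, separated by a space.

A=(0,0), D=(4.00,0)
B = A + 2.00·(cos99°, sin99°) = (-0.3129, 1.9754)
|BD| = 4.7437
circle(B,10.00) ∩ circle(D,8.00): a=6.1663, h=7.8725
  candidates: C₊=(8.5717,6.5651) cross=37.345; C₋=(2.0152,-7.7499) cross=-37.345
  mode - wants cross < 0 → take C=(2.0152,-7.7499) (cross=-37.345)
ex = (C−B)/|BC| = (0.2328,-0.9725); ey = (0.9725,0.2328)
P = B + -0.74·ex + 0.66·ey = (0.1567,2.8487)

0.16 2.85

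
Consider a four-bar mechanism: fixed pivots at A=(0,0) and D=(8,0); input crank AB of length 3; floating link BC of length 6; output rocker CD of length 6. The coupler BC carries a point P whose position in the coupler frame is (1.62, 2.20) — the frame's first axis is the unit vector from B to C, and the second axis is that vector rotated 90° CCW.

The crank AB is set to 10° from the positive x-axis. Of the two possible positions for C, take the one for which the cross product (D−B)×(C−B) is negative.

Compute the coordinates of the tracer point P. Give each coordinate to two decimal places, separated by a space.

5.56 -0.29

A=(0,0), D=(8.00,0)
B = A + 3.00·(cos10°, sin10°) = (2.9544, 0.5209)
|BD| = 5.0724
circle(B,6.00) ∩ circle(D,6.00): a=2.5362, h=5.4376
  candidates: C₊=(6.0357,5.6693) cross=27.582; C₋=(4.9188,-5.1484) cross=-27.582
  mode - wants cross < 0 → take C=(4.9188,-5.1484) (cross=-27.582)
ex = (C−B)/|BC| = (0.3274,-0.9449); ey = (0.9449,0.3274)
P = B + 1.62·ex + 2.20·ey = (5.5636,-0.2895)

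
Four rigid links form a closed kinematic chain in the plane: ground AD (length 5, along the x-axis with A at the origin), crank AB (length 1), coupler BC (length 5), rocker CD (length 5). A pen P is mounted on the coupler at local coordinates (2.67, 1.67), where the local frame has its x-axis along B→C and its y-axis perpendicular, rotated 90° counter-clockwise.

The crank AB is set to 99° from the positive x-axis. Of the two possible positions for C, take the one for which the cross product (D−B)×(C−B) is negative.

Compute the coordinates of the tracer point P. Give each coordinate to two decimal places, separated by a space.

A=(0,0), D=(5.00,0)
B = A + 1.00·(cos99°, sin99°) = (-0.1564, 0.9877)
|BD| = 5.2502
circle(B,5.00) ∩ circle(D,5.00): a=2.6251, h=4.2555
  candidates: C₊=(3.2223,4.6733) cross=22.342; C₋=(1.6212,-3.6856) cross=-22.342
  mode - wants cross < 0 → take C=(1.6212,-3.6856) (cross=-22.342)
ex = (C−B)/|BC| = (0.3555,-0.9347); ey = (0.9347,0.3555)
P = B + 2.67·ex + 1.67·ey = (2.3537,-0.9141)

2.35 -0.91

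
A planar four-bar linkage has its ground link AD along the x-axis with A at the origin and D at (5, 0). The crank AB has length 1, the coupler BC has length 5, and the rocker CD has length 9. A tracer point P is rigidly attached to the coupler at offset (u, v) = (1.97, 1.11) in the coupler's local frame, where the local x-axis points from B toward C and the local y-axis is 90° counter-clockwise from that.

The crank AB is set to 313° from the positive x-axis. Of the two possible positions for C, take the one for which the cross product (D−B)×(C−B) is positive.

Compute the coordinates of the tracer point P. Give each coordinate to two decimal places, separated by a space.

A=(0,0), D=(5.00,0)
B = A + 1.00·(cos313°, sin313°) = (0.6820, -0.7314)
|BD| = 4.3795
circle(B,5.00) ∩ circle(D,9.00): a=-4.2037, h=2.7072
  candidates: C₊=(-3.9147,1.2359) cross=11.856; C₋=(-3.0106,-4.1026) cross=-11.856
  mode + wants cross > 0 → take C=(-3.9147,1.2359) (cross=11.856)
ex = (C−B)/|BC| = (-0.9193,0.3934); ey = (-0.3934,-0.9193)
P = B + 1.97·ex + 1.11·ey = (-1.5658,-0.9767)

-1.57 -0.98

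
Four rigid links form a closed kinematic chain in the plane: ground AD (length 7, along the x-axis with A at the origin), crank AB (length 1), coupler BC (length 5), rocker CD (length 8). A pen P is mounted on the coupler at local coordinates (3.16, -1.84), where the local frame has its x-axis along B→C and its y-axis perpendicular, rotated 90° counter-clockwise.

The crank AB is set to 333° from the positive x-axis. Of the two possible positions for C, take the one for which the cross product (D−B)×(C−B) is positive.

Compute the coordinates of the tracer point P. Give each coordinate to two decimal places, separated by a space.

A=(0,0), D=(7.00,0)
B = A + 1.00·(cos333°, sin333°) = (0.8910, -0.4540)
|BD| = 6.1258
circle(B,5.00) ∩ circle(D,8.00): a=-0.1203, h=4.9986
  candidates: C₊=(0.4006,4.5219) cross=30.620; C₋=(1.1415,-5.4477) cross=-30.620
  mode + wants cross > 0 → take C=(0.4006,4.5219) (cross=30.620)
ex = (C−B)/|BC| = (-0.0981,0.9952); ey = (-0.9952,-0.0981)
P = B + 3.16·ex + -1.84·ey = (2.4122,2.8713)

2.41 2.87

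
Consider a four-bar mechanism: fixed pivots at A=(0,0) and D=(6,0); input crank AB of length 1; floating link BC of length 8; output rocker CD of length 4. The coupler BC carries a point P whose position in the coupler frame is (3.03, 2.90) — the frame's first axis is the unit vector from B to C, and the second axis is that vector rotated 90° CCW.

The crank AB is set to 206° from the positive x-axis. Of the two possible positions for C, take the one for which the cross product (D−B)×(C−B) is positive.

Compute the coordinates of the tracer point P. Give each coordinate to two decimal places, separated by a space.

A=(0,0), D=(6.00,0)
B = A + 1.00·(cos206°, sin206°) = (-0.8988, -0.4384)
|BD| = 6.9127
circle(B,8.00) ∩ circle(D,4.00): a=6.9282, h=4.0000
  candidates: C₊=(5.7618,3.9929) cross=27.651; C₋=(6.2691,-3.9909) cross=-27.651
  mode + wants cross > 0 → take C=(5.7618,3.9929) (cross=27.651)
ex = (C−B)/|BC| = (0.8326,0.5539); ey = (-0.5539,0.8326)
P = B + 3.03·ex + 2.90·ey = (0.0176,3.6544)

0.02 3.65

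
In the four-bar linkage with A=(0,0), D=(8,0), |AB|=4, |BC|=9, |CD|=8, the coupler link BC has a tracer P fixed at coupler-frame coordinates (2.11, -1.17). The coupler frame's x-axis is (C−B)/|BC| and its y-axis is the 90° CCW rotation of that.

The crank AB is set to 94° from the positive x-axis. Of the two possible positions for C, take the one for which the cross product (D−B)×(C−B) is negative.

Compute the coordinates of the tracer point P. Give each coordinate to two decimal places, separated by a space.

A=(0,0), D=(8.00,0)
B = A + 4.00·(cos94°, sin94°) = (-0.2790, 3.9903)
|BD| = 9.1905
circle(B,9.00) ∩ circle(D,8.00): a=5.5201, h=7.1083
  candidates: C₊=(7.7799,7.9970) cross=65.329; C₋=(1.6074,-4.8098) cross=-65.329
  mode - wants cross < 0 → take C=(1.6074,-4.8098) (cross=-65.329)
ex = (C−B)/|BC| = (0.2096,-0.9778); ey = (0.9778,0.2096)
P = B + 2.11·ex + -1.17·ey = (-0.9808,1.6819)

-0.98 1.68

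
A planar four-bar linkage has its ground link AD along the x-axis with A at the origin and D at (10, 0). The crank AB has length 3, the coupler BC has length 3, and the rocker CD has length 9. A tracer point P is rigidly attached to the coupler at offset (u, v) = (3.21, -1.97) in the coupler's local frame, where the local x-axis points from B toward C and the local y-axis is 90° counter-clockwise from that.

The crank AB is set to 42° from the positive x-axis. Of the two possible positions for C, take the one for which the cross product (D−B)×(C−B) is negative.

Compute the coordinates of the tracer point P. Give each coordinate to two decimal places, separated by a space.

A=(0,0), D=(10.00,0)
B = A + 3.00·(cos42°, sin42°) = (2.2294, 2.0074)
|BD| = 8.0257
circle(B,3.00) ∩ circle(D,9.00): a=-0.4728, h=2.9625
  candidates: C₊=(2.5127,4.9940) cross=23.776; C₋=(1.0307,-0.7427) cross=-23.776
  mode - wants cross < 0 → take C=(1.0307,-0.7427) (cross=-23.776)
ex = (C−B)/|BC| = (-0.3996,-0.9167); ey = (0.9167,-0.3996)
P = B + 3.21·ex + -1.97·ey = (-0.8591,-0.1480)

-0.86 -0.15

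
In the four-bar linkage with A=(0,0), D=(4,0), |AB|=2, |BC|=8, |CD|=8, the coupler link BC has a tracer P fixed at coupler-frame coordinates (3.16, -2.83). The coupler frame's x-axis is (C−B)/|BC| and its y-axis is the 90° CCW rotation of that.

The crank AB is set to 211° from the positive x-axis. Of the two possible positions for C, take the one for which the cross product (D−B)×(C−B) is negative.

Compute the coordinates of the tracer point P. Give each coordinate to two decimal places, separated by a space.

A=(0,0), D=(4.00,0)
B = A + 2.00·(cos211°, sin211°) = (-1.7143, -1.0301)
|BD| = 5.8064
circle(B,8.00) ∩ circle(D,8.00): a=2.9032, h=7.4546
  candidates: C₊=(-0.1796,6.8213) cross=43.285; C₋=(2.4653,-7.8514) cross=-43.285
  mode - wants cross < 0 → take C=(2.4653,-7.8514) (cross=-43.285)
ex = (C−B)/|BC| = (0.5225,-0.8527); ey = (0.8527,0.5225)
P = B + 3.16·ex + -2.83·ey = (-2.4764,-5.2031)

-2.48 -5.20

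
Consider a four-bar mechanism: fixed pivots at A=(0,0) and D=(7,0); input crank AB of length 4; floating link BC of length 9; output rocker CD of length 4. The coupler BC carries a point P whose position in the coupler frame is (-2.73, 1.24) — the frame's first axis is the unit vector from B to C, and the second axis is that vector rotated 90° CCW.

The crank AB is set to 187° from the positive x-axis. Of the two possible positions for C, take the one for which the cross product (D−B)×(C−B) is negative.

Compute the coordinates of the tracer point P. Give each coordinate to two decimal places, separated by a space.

-6.20 1.52

A=(0,0), D=(7.00,0)
B = A + 4.00·(cos187°, sin187°) = (-3.9702, -0.4875)
|BD| = 10.9810
circle(B,9.00) ∩ circle(D,4.00): a=8.4502, h=3.0975
  candidates: C₊=(4.3341,2.9821) cross=34.014; C₋=(4.6092,-3.2068) cross=-34.014
  mode - wants cross < 0 → take C=(4.6092,-3.2068) (cross=-34.014)
ex = (C−B)/|BC| = (0.9533,-0.3022); ey = (0.3022,0.9533)
P = B + -2.73·ex + 1.24·ey = (-6.1979,1.5194)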